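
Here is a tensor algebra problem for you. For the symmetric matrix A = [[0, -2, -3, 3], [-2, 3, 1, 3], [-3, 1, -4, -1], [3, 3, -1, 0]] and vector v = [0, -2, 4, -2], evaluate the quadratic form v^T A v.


First compute Av:
(Av)_1 = 0*0 + -2*-2 + -3*4 + 3*-2 = -14
(Av)_2 = -2*0 + 3*-2 + 1*4 + 3*-2 = -8
(Av)_3 = -3*0 + 1*-2 + -4*4 + -1*-2 = -16
(Av)_4 = 3*0 + 3*-2 + -1*4 + 0*-2 = -10
Av = [-14, -8, -16, -10]
Then v^T (Av) = 0*-14 + -2*-8 + 4*-16 + -2*-10
= 0 + 16 + -64 + 20 = -28

-28


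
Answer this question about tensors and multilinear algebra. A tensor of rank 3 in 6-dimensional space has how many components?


The number of components of a rank-r tensor in d dimensions is d^r.
Here d = 6 and r = 3.
6^3 = 216

216


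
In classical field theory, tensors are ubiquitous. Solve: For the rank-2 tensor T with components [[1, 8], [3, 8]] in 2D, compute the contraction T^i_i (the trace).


The contraction (trace) of a rank-2 tensor is the sum of its diagonal elements.
Diagonal entries: A[1,1] = 1, A[2,2] = 8
Tr(A) = 1 + 8 = 9

9


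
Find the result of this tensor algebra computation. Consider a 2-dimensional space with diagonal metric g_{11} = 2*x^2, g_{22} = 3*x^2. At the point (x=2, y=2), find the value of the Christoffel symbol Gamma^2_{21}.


For a diagonal metric, Gamma^k_{ij} = (1/2) g^{kk} (dg_{ik}/dx_j + dg_{jk}/dx_i - dg_{ij}/dx_k).
The metric is diagonal, so g_{ab} = 0 for a != b.
At the given point: g_{11} = 8, g_{22} = 12
g^{22} = 1/12
dg_{22}/dx_1 = dg_{22}/dx_1 = 12
dg_{12}/dx_2 = 0 (off-diagonal)
dg_{21}/dx_2 = 0 (off-diagonal)
Numerator = 12 + 0 - 0 = 12
Gamma^2_{21} = 12 / (2 * 12) = 1/2

1/2


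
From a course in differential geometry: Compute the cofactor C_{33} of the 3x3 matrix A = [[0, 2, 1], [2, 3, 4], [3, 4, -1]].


To find cofactor C_{33}, delete row 3 and column 3.
The resulting 2x2 submatrix is: [[0, 2], [2, 3]]
Minor M_{33} = 0*3 - 2*2
  = 0 - 4 = -4
Sign = (-1)^(3+3) = (-1)^6 = 1
Cofactor C_{33} = 1 * -4 = -4

-4


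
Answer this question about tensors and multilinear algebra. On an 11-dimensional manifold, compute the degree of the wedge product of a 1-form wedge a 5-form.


The degree of a wedge product is the sum of the degrees of the individual forms.
Degrees: 1, 5
Total degree = 1 + 5 = 6

6


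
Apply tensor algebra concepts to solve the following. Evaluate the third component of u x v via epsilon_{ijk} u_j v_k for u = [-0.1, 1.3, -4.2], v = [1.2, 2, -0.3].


(u x v)_3 = sum_{j,k} epsilon_{3jk} u_j v_k. Only permutations of (1,2,3) contribute; the two non-zero terms are:
eps_{312} u_1 v_2 = 1 * -0.1 * 2 = -0.2
eps_{321} u_2 v_1 = -1 * 1.3 * 1.2 = -1.56
(u x v)_3 = -1.76

-1.76


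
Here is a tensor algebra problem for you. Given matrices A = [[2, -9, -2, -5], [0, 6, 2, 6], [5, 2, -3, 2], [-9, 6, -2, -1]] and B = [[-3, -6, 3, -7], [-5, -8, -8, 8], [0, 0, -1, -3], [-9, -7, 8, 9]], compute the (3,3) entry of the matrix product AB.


(AB)_{ij} = sum_k A_{ik} B_{kj}.
For i=3, j=3:
A_{31} * B_{13} = 5 * 3 = 15
A_{32} * B_{23} = 2 * -8 = -16
A_{33} * B_{33} = -3 * -1 = 3
A_{34} * B_{43} = 2 * 8 = 16
Sum = 15 + -16 + 3 + 16 = 18

18


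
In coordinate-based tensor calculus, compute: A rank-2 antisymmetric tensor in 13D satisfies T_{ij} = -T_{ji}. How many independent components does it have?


An antisymmetric rank-2 tensor satisfies A_{ij} = -A_{ji}, so diagonal entries are zero.
The independent components are the upper-triangular entries: C(n, 2) = n(n-1)/2.
n = 13
C(13, 2) = 13 * 12 / 2 = 156 / 2 = 78

78


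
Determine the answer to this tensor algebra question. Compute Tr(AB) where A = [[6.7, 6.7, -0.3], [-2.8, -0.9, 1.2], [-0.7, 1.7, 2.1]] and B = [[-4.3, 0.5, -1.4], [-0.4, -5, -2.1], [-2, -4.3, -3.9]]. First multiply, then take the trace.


Tr(AB) = sum_i (AB)_{ii} where (AB)_{ii} = sum_k A_{ik} B_{ki}.
(AB)_{11} = 6.7*-4.3 + 6.7*-0.4 + -0.3*-2 = -30.89
(AB)_{22} = -2.8*0.5 + -0.9*-5 + 1.2*-4.3 = -2.06
(AB)_{33} = -0.7*-1.4 + 1.7*-2.1 + 2.1*-3.9 = -10.78
Tr(AB) = -30.89 + -2.06 + -10.78 = -43.73

-43.73


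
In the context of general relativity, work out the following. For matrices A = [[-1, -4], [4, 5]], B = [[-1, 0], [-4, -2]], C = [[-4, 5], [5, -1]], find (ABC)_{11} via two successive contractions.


(ABC)_{11} = sum_m (AB)_{1m} C_{m1}. First compute row 1 of AB.
(AB)_{11} = -1*-1 + -4*-4 = 17
(AB)_{12} = -1*0 + -4*-2 = 8
Now contract with column 1 of C:
(AB)_{11} * C_{11} = 17 * -4 = -68
(AB)_{12} * C_{21} = 8 * 5 = 40
(ABC)_{11} = -68 + 40 = -28

-28


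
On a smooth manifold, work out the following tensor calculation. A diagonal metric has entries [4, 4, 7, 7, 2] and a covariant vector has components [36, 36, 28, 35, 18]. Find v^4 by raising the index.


To raise an index with a diagonal metric: v^i = v_i / g_{ii}.
For index 4: v_4 = 35, g_{44} = 7
v^4 = 35 / 7 = 5

5


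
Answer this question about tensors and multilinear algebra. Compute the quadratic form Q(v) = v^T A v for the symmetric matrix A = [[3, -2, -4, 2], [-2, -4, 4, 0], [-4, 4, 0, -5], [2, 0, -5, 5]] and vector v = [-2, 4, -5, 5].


First compute Av:
(Av)_1 = 3*-2 + -2*4 + -4*-5 + 2*5 = 16
(Av)_2 = -2*-2 + -4*4 + 4*-5 + 0*5 = -32
(Av)_3 = -4*-2 + 4*4 + 0*-5 + -5*5 = -1
(Av)_4 = 2*-2 + 0*4 + -5*-5 + 5*5 = 46
Av = [16, -32, -1, 46]
Then v^T (Av) = -2*16 + 4*-32 + -5*-1 + 5*46
= -32 + -128 + 5 + 230 = 75

75


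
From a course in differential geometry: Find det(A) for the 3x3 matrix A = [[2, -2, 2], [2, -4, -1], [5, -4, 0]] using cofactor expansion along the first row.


Expanding along the first row, det(A) = a11*M_11 - a12*M_12 + a13*M_13, where M_1j is the (1,j) minor.
Minor M_11 = -4*0 - -1*-4 = -4
Minor M_12 = 2*0 - -1*5 = 5
Minor M_13 = 2*-4 - -4*5 = 12
det = 2*(-4) - -2*(5) + 2*(12)
    = -8 - -10 + 24
    = 26

26


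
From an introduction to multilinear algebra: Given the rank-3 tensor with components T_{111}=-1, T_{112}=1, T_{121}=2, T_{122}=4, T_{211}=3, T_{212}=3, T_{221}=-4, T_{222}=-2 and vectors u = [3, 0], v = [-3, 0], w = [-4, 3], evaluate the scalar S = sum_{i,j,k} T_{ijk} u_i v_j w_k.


S = sum over i,j,k of T_{ijk} u_i v_j w_k. Expanding all 8 terms:
T_{111}*u_1*v_1*w_1 = -1*3*-3*-4 = -36  (running total: -36)
T_{112}*u_1*v_1*w_2 = 1*3*-3*3 = -27  (running total: -63)
T_{121}*u_1*v_2*w_1 = 2*3*0*-4 = 0  (running total: -63)
T_{122}*u_1*v_2*w_2 = 4*3*0*3 = 0  (running total: -63)
T_{211}*u_2*v_1*w_1 = 3*0*-3*-4 = 0  (running total: -63)
T_{212}*u_2*v_1*w_2 = 3*0*-3*3 = 0  (running total: -63)
T_{221}*u_2*v_2*w_1 = -4*0*0*-4 = 0  (running total: -63)
T_{222}*u_2*v_2*w_2 = -2*0*0*3 = 0  (running total: -63)
S = -63

-63


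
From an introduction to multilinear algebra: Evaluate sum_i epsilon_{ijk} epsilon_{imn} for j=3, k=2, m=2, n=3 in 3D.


Using the identity: epsilon_{ijk} epsilon_{imn} = delta_{jm} delta_{kn} - delta_{jn} delta_{km}.
delta_{32} = 0
delta_{23} = 0
delta_{33} = 1
delta_{22} = 1
Result = 0 * 0 - 1 * 1 = 0 - 1 = -1

-1


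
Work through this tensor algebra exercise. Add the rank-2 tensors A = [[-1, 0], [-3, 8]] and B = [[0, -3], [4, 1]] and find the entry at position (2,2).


Tensor addition is component-wise: (A + B)_{ij} = A_{ij} + B_{ij}.
A_{22} = 8
B_{22} = 1
(A + B)_{22} = 8 + 1 = 9

9


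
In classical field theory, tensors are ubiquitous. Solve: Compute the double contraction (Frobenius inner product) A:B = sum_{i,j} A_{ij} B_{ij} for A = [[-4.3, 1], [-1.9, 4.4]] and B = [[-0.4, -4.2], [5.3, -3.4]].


A:B = sum over all i,j of A_{ij} * B_{ij}.
Row 1: -4.3*-0.4=1.72, 1*-4.2=-4.2 => row sum = -2.48
Row 2: -1.9*5.3=-10.07, 4.4*-3.4=-14.96 => row sum = -25.03
Total = -2.48 + -25.03 = -27.51

-27.51


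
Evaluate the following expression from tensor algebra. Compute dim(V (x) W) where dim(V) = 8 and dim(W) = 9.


The dimension of a tensor product is the product of dimensions.
dim(V) = 8, dim(W) = 9
dim(V (x) W) = 8 * 9 = 72

72


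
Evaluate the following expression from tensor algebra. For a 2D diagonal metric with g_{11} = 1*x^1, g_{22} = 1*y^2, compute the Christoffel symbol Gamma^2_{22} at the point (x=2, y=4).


For a diagonal metric, Gamma^k_{ij} = (1/2) g^{kk} (dg_{ik}/dx_j + dg_{jk}/dx_i - dg_{ij}/dx_k).
The metric is diagonal, so g_{ab} = 0 for a != b.
At the given point: g_{11} = 2, g_{22} = 16
g^{22} = 1/16
dg_{22}/dx_2 = dg_{22}/dx_2 = 8
dg_{22}/dx_2 = dg_{22}/dx_2 = 8
dg_{22}/dx_2 = dg_{22}/dx_2 = 8
Numerator = 8 + 8 - 8 = 8
Gamma^2_{22} = 8 / (2 * 16) = 1/4

1/4


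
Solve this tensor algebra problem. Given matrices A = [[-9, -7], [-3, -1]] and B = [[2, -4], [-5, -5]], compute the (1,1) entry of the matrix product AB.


(AB)_{ij} = sum_k A_{ik} B_{kj}.
For i=1, j=1:
A_{11} * B_{11} = -9 * 2 = -18
A_{12} * B_{21} = -7 * -5 = 35
Sum = -18 + 35 = 17

17


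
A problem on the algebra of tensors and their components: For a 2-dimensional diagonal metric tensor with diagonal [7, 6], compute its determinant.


For a diagonal metric, the determinant is the product of diagonal entries.
Diagonal entries: 7, 6
det(g) = 7 * 6 = 42

42


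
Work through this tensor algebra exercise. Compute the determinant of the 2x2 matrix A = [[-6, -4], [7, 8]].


For a 2x2 matrix [[a, b], [c, d]], det = a*d - b*c.
a = -6, b = -4, c = 7, d = 8
a*d = -6 * 8 = -48
b*c = -4 * 7 = -28
det = -48 - -28 = -20

-20


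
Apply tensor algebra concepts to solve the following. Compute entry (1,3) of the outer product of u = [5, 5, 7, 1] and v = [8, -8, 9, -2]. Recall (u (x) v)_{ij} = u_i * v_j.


The outer product entry T_{ij} = u_i * v_j.
We need i=1, j=3.
u_1 = 5, v_3 = 9
T_{1,3} = 5 * 9 = 45

45


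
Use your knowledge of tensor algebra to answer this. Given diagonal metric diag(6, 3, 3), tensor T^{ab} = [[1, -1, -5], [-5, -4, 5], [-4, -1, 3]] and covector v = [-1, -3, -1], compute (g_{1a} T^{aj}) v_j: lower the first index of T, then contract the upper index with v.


Step 1: lower the first index. For a diagonal metric, g_{ia} T^{aj} = g_{ii} T^{ij} (no sum on i).
g_{11} = 6
S_1{}^1 = 6 * T^{11} = 6 * 1 = 6
S_1{}^2 = 6 * T^{12} = 6 * -1 = -6
S_1{}^3 = 6 * T^{13} = 6 * -5 = -30
Step 2: contract S_1{}^j with v_j.
S_1{}^1 * v_1 = 6 * -1 = -6
S_1{}^2 * v_2 = -6 * -3 = 18
S_1{}^3 * v_3 = -30 * -1 = 30
Result = -6 + 18 + 30 = 42

42


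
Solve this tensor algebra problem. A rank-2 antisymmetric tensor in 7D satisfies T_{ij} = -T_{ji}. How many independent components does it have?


An antisymmetric rank-2 tensor satisfies A_{ij} = -A_{ji}, so diagonal entries are zero.
The independent components are the upper-triangular entries: C(n, 2) = n(n-1)/2.
n = 7
C(7, 2) = 7 * 6 / 2 = 42 / 2 = 21

21


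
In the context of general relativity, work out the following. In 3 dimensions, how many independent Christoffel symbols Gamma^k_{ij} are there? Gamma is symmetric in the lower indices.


Christoffel symbols Gamma^k_{ij} are symmetric in i,j, so there are d * d(d+1)/2 independent symbols.
d = 3
d(d+1)/2 = 3 * 4 / 2 = 6
Total = 3 * 6 = 18

18


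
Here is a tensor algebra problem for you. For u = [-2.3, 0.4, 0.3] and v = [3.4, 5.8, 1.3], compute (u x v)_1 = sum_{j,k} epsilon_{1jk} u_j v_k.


(u x v)_1 = sum_{j,k} epsilon_{1jk} u_j v_k. Only permutations of (1,2,3) contribute; the two non-zero terms are:
eps_{123} u_2 v_3 = 1 * 0.4 * 1.3 = 0.52
eps_{132} u_3 v_2 = -1 * 0.3 * 5.8 = -1.74
(u x v)_1 = -1.22

-1.22


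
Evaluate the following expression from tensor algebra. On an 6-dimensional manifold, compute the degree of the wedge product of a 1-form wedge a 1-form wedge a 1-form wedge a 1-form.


The degree of a wedge product is the sum of the degrees of the individual forms.
Degrees: 1, 1, 1, 1
Total degree = 1 + 1 + 1 + 1 = 4

4


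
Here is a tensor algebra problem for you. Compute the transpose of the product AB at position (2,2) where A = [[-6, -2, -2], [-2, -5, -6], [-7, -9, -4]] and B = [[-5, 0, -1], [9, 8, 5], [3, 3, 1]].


(AB)^T_{ij} = (AB)_{ji} = sum_k A_{jk} B_{ki}.
For i=2, j=2 we need (AB)_{22}:
A_{21} * B_{12} = -2 * 0 = 0
A_{22} * B_{22} = -5 * 8 = -40
A_{23} * B_{32} = -6 * 3 = -18
Sum = 0 + -40 + -18 = -58

-58


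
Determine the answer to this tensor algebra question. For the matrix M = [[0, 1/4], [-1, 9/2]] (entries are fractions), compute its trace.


The trace is the sum of diagonal entries.
Diagonal: M[1,1] = 0, M[2,2] = 9/2
Tr(M) = 0 + 9/2
Computing step by step:
After adding M[1,1]: 0
After adding M[2,2]: 9/2
Tr(M) = 9/2

9/2


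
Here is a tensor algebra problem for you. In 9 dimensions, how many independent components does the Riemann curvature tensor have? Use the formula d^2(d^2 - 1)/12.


The Riemann tensor in d dimensions has d^2(d^2 - 1)/12 independent components.
d = 9, so d^2 = 81
d^2 - 1 = 80
d^2(d^2 - 1) = 81 * 80 = 6480
Divide by 12: 6480 / 12 = 540

540


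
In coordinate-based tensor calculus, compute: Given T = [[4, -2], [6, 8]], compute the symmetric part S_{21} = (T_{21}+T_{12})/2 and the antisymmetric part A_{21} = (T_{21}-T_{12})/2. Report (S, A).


T_{21} = 6
T_{12} = -2
S_{21} = (6 + -2)/2 = 4/2 = 2
A_{21} = (6 - -2)/2 = 8/2 = 4
Check: S + A = 2 + 4 = 6 = T_{21}.

(2, 4)


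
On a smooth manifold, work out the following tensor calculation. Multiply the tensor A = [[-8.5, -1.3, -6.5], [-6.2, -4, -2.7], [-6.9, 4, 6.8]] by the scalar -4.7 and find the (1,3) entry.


Scalar multiplication: (cA)_{ij} = c * A_{ij}.
c = -4.7
A_{13} = -6.5
(cA)_{13} = -4.7 * -6.5 = 30.55

30.55


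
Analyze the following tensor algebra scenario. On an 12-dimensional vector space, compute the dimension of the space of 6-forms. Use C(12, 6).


The dimension of the space of p-forms on an n-dimensional space is C(n, p).
n = 12, p = 6
C(12, 6) = 12! / (6! * 6!) = 924

924


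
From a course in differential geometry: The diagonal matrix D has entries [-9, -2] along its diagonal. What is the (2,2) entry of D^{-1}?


For a diagonal matrix, the inverse has entries (D^{-1})_{ii} = 1/d_{ii}.
The diagonal entries are: d_{11} = -9, d_{22} = -2
We need (D^{-1})_{22} = 1/d_{22} = 1/-2 = -1/2

-1/2


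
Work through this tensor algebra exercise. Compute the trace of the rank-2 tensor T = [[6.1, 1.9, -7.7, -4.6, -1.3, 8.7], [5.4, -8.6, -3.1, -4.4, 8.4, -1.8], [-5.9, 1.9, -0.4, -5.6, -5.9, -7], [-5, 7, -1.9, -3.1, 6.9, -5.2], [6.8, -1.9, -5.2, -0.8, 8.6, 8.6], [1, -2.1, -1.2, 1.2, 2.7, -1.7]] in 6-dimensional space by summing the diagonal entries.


The contraction (trace) of a rank-2 tensor is the sum of its diagonal elements.
Diagonal entries: A[1,1] = 6.1, A[2,2] = -8.6, A[3,3] = -0.4, A[4,4] = -3.1, A[5,5] = 8.6, A[6,6] = -1.7
Tr(A) = 6.1 + -8.6 + -0.4 + -3.1 + 8.6 + -1.7 = 0.9

0.9


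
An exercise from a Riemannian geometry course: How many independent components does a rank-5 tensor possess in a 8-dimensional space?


The number of components of a rank-r tensor in d dimensions is d^r.
Here d = 8 and r = 5.
8^5 = 32768

32768


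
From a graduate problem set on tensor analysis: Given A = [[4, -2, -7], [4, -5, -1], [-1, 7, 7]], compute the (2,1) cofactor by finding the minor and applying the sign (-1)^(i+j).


To find cofactor C_{21}, delete row 2 and column 1.
The resulting 2x2 submatrix is: [[-2, -7], [7, 7]]
Minor M_{21} = -2*7 - -7*7
  = -14 - -49 = 35
Sign = (-1)^(2+1) = (-1)^3 = -1
Cofactor C_{21} = -1 * 35 = -35

-35


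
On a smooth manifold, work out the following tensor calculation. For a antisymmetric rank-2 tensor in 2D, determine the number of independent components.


A antisymmetric rank-2 tensor in d dimensions has d(d-1)/2 independent components.
d = 2
d(d-1)/2 = 2 * 1 / 2 = 2 / 2 = 1

1


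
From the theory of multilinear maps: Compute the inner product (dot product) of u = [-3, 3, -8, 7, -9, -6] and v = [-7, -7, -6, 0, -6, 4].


The inner product u . v = sum of u_i * v_i.
Term-by-term: -3 * -7, 3 * -7, -8 * -6, 7 * 0, -9 * -6, -6 * 4
Products: 21, -21, 48, 0, 54, -24
Sum = 21 + -21 + 48 + 0 + 54 + -24 = 78

78


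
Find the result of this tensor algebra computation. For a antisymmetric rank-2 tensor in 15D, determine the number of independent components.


A antisymmetric rank-2 tensor in d dimensions has d(d-1)/2 independent components.
d = 15
d(d-1)/2 = 15 * 14 / 2 = 210 / 2 = 105

105


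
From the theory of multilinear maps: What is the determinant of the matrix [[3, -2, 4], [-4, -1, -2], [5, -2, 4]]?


Expanding along the first row, det(A) = a11*M_11 - a12*M_12 + a13*M_13, where M_1j is the (1,j) minor.
Minor M_11 = -1*4 - -2*-2 = -8
Minor M_12 = -4*4 - -2*5 = -6
Minor M_13 = -4*-2 - -1*5 = 13
det = 3*(-8) - -2*(-6) + 4*(13)
    = -24 - 12 + 52
    = 16

16


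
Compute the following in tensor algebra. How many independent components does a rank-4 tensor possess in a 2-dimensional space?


The number of components of a rank-r tensor in d dimensions is d^r.
Here d = 2 and r = 4.
2^4 = 16

16


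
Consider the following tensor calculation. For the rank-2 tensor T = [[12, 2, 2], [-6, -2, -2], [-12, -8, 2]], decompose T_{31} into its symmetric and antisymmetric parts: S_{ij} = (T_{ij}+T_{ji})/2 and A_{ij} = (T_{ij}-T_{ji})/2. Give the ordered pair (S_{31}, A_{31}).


T_{31} = -12
T_{13} = 2
S_{31} = (-12 + 2)/2 = -10/2 = -5
A_{31} = (-12 - 2)/2 = -14/2 = -7
Check: S + A = -5 + -7 = -12 = T_{31}.

(-5, -7)


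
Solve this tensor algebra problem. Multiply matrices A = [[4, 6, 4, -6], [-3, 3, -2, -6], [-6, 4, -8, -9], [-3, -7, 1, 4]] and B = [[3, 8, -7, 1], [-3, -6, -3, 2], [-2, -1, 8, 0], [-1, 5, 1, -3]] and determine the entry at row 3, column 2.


(AB)_{ij} = sum_k A_{ik} B_{kj}.
For i=3, j=2:
A_{31} * B_{12} = -6 * 8 = -48
A_{32} * B_{22} = 4 * -6 = -24
A_{33} * B_{32} = -8 * -1 = 8
A_{34} * B_{42} = -9 * 5 = -45
Sum = -48 + -24 + 8 + -45 = -109

-109


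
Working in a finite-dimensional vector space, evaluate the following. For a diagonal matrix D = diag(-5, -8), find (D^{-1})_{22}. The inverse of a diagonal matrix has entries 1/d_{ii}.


For a diagonal matrix, the inverse has entries (D^{-1})_{ii} = 1/d_{ii}.
The diagonal entries are: d_{11} = -5, d_{22} = -8
We need (D^{-1})_{22} = 1/d_{22} = 1/-8 = -1/8

-1/8


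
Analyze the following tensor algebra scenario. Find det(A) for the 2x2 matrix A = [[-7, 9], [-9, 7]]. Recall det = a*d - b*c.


For a 2x2 matrix [[a, b], [c, d]], det = a*d - b*c.
a = -7, b = 9, c = -9, d = 7
a*d = -7 * 7 = -49
b*c = 9 * -9 = -81
det = -49 - -81 = 32

32


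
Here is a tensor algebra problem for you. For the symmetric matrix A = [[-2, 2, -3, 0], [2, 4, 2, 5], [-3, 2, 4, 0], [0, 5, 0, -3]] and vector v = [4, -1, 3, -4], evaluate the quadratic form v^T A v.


First compute Av:
(Av)_1 = -2*4 + 2*-1 + -3*3 + 0*-4 = -19
(Av)_2 = 2*4 + 4*-1 + 2*3 + 5*-4 = -10
(Av)_3 = -3*4 + 2*-1 + 4*3 + 0*-4 = -2
(Av)_4 = 0*4 + 5*-1 + 0*3 + -3*-4 = 7
Av = [-19, -10, -2, 7]
Then v^T (Av) = 4*-19 + -1*-10 + 3*-2 + -4*7
= -76 + 10 + -6 + -28 = -100

-100


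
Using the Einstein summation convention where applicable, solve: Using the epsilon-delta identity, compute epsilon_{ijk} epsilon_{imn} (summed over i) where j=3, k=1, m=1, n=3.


Using the identity: epsilon_{ijk} epsilon_{imn} = delta_{jm} delta_{kn} - delta_{jn} delta_{km}.
delta_{31} = 0
delta_{13} = 0
delta_{33} = 1
delta_{11} = 1
Result = 0 * 0 - 1 * 1 = 0 - 1 = -1

-1


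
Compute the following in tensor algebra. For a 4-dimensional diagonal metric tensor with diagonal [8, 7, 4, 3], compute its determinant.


For a diagonal metric, the determinant is the product of diagonal entries.
Diagonal entries: 8, 7, 4, 3
det(g) = 8 * 7 * 4 * 3 = 672

672


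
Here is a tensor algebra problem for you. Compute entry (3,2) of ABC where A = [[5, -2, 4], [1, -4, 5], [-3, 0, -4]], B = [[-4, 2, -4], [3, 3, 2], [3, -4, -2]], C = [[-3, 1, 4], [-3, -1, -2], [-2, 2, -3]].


(ABC)_{32} = sum_m (AB)_{3m} C_{m2}. First compute row 3 of AB.
(AB)_{31} = -3*-4 + 0*3 + -4*3 = 0
(AB)_{32} = -3*2 + 0*3 + -4*-4 = 10
(AB)_{33} = -3*-4 + 0*2 + -4*-2 = 20
Now contract with column 2 of C:
(AB)_{31} * C_{12} = 0 * 1 = 0
(AB)_{32} * C_{22} = 10 * -1 = -10
(AB)_{33} * C_{32} = 20 * 2 = 40
(ABC)_{32} = 0 + -10 + 40 = 30

30


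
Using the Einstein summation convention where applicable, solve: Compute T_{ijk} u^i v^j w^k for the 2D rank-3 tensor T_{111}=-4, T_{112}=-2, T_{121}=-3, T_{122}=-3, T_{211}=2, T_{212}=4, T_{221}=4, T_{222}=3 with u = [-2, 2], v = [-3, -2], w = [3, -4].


S = sum over i,j,k of T_{ijk} u_i v_j w_k. Expanding all 8 terms:
T_{111}*u_1*v_1*w_1 = -4*-2*-3*3 = -72  (running total: -72)
T_{112}*u_1*v_1*w_2 = -2*-2*-3*-4 = 48  (running total: -24)
T_{121}*u_1*v_2*w_1 = -3*-2*-2*3 = -36  (running total: -60)
T_{122}*u_1*v_2*w_2 = -3*-2*-2*-4 = 48  (running total: -12)
T_{211}*u_2*v_1*w_1 = 2*2*-3*3 = -36  (running total: -48)
T_{212}*u_2*v_1*w_2 = 4*2*-3*-4 = 96  (running total: 48)
T_{221}*u_2*v_2*w_1 = 4*2*-2*3 = -48  (running total: 0)
T_{222}*u_2*v_2*w_2 = 3*2*-2*-4 = 48  (running total: 48)
S = 48

48


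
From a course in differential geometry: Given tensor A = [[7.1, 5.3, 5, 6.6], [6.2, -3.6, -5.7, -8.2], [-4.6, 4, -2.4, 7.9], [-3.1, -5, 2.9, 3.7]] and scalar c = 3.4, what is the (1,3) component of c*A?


Scalar multiplication: (cA)_{ij} = c * A_{ij}.
c = 3.4
A_{13} = 5
(cA)_{13} = 3.4 * 5 = 17

17


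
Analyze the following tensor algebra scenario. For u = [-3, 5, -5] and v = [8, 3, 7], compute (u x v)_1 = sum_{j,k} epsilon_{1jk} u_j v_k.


(u x v)_1 = sum_{j,k} epsilon_{1jk} u_j v_k. Only permutations of (1,2,3) contribute; the two non-zero terms are:
eps_{123} u_2 v_3 = 1 * 5 * 7 = 35
eps_{132} u_3 v_2 = -1 * -5 * 3 = 15
(u x v)_1 = 50

50


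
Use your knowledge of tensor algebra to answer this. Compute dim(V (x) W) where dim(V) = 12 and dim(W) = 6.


The dimension of a tensor product is the product of dimensions.
dim(V) = 12, dim(W) = 6
dim(V (x) W) = 12 * 6 = 72

72


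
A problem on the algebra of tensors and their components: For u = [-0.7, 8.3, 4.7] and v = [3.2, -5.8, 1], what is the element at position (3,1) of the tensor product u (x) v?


The outer product entry T_{ij} = u_i * v_j.
We need i=3, j=1.
u_3 = 4.7, v_1 = 3.2
T_{3,1} = 4.7 * 3.2 = 15.04

15.04


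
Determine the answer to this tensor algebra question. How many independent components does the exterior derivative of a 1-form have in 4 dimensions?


The exterior derivative of a p-form is a (p+1)-form.
Its number of independent components is C(n, p+1).
n = 4, p+1 = 2
C(4, 2) = 6

6


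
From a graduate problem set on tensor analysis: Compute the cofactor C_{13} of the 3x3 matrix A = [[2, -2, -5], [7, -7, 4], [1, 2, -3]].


To find cofactor C_{13}, delete row 1 and column 3.
The resulting 2x2 submatrix is: [[7, -7], [1, 2]]
Minor M_{13} = 7*2 - -7*1
  = 14 - -7 = 21
Sign = (-1)^(1+3) = (-1)^4 = 1
Cofactor C_{13} = 1 * 21 = 21

21


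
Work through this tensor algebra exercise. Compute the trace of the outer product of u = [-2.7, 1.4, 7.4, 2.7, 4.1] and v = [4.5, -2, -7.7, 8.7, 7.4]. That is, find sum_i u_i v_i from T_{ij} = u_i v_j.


The outer product gives T_{ij} = u_i v_j.
The trace (contraction) is Tr(T) = sum_i T_{ii} = sum_i u_i v_i.
Diagonal entries:
T_{11} = u_1 * v_1 = -2.7 * 4.5 = -12.15
T_{22} = u_2 * v_2 = 1.4 * -2 = -2.8
T_{33} = u_3 * v_3 = 7.4 * -7.7 = -56.98
T_{44} = u_4 * v_4 = 2.7 * 8.7 = 23.49
T_{55} = u_5 * v_5 = 4.1 * 7.4 = 30.34
Tr(T) = -12.15 + -2.8 + -56.98 + 23.49 + 30.34 = -18.1

-18.1


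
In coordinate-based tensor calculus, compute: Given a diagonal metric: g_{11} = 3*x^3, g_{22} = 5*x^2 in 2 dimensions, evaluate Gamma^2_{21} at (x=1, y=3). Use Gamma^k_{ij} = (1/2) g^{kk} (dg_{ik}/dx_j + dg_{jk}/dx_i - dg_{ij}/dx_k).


For a diagonal metric, Gamma^k_{ij} = (1/2) g^{kk} (dg_{ik}/dx_j + dg_{jk}/dx_i - dg_{ij}/dx_k).
The metric is diagonal, so g_{ab} = 0 for a != b.
At the given point: g_{11} = 3, g_{22} = 5
g^{22} = 1/5
dg_{22}/dx_1 = dg_{22}/dx_1 = 10
dg_{12}/dx_2 = 0 (off-diagonal)
dg_{21}/dx_2 = 0 (off-diagonal)
Numerator = 10 + 0 - 0 = 10
Gamma^2_{21} = 10 / (2 * 5) = 1

1


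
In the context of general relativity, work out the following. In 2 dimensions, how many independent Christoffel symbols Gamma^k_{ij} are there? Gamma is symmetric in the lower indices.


Christoffel symbols Gamma^k_{ij} are symmetric in i,j, so there are d * d(d+1)/2 independent symbols.
d = 2
d(d+1)/2 = 2 * 3 / 2 = 3
Total = 2 * 3 = 6

6


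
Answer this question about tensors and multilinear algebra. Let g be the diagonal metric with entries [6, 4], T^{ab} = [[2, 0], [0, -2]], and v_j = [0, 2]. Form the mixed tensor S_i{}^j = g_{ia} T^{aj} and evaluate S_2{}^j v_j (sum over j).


Step 1: lower the first index. For a diagonal metric, g_{ia} T^{aj} = g_{ii} T^{ij} (no sum on i).
g_{22} = 4
S_2{}^1 = 4 * T^{21} = 4 * 0 = 0
S_2{}^2 = 4 * T^{22} = 4 * -2 = -8
Step 2: contract S_2{}^j with v_j.
S_2{}^1 * v_1 = 0 * 0 = 0
S_2{}^2 * v_2 = -8 * 2 = -16
Result = 0 + -16 = -16

-16


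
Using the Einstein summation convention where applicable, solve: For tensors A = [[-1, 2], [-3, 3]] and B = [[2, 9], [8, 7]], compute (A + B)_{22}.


Tensor addition is component-wise: (A + B)_{ij} = A_{ij} + B_{ij}.
A_{22} = 3
B_{22} = 7
(A + B)_{22} = 3 + 7 = 10

10


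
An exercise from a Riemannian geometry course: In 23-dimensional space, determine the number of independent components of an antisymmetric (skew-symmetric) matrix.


An antisymmetric rank-2 tensor satisfies A_{ij} = -A_{ji}, so diagonal entries are zero.
The independent components are the upper-triangular entries: C(n, 2) = n(n-1)/2.
n = 23
C(23, 2) = 23 * 22 / 2 = 506 / 2 = 253

253


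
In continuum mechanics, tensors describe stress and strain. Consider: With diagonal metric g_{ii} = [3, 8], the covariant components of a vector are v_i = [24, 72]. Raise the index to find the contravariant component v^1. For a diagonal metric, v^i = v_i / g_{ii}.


To raise an index with a diagonal metric: v^i = v_i / g_{ii}.
For index 1: v_1 = 24, g_{11} = 3
v^1 = 24 / 3 = 8

8


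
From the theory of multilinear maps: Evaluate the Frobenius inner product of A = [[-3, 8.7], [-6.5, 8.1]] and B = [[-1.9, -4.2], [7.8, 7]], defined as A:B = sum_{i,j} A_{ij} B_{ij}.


A:B = sum over all i,j of A_{ij} * B_{ij}.
Row 1: -3*-1.9=5.7, 8.7*-4.2=-36.54 => row sum = -30.84
Row 2: -6.5*7.8=-50.7, 8.1*7=56.7 => row sum = 6
Total = -30.84 + 6 = -24.84

-24.84


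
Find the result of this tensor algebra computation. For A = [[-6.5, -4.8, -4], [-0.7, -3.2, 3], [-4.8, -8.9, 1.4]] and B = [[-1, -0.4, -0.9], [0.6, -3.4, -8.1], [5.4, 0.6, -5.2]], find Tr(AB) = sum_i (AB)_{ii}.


Tr(AB) = sum_i (AB)_{ii} where (AB)_{ii} = sum_k A_{ik} B_{ki}.
(AB)_{11} = -6.5*-1 + -4.8*0.6 + -4*5.4 = -17.98
(AB)_{22} = -0.7*-0.4 + -3.2*-3.4 + 3*0.6 = 12.96
(AB)_{33} = -4.8*-0.9 + -8.9*-8.1 + 1.4*-5.2 = 69.13
Tr(AB) = -17.98 + 12.96 + 69.13 = 64.11

64.11


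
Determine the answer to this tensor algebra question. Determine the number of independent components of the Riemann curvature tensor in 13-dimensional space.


The Riemann tensor in d dimensions has d^2(d^2 - 1)/12 independent components.
d = 13, so d^2 = 169
d^2 - 1 = 168
d^2(d^2 - 1) = 169 * 168 = 28392
Divide by 12: 28392 / 12 = 2366

2366


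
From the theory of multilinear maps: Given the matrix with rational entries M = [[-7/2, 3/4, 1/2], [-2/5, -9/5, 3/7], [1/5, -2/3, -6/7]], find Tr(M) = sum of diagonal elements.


The trace is the sum of diagonal entries.
Diagonal: M[1,1] = -7/2, M[2,2] = -9/5, M[3,3] = -6/7
Tr(M) = -7/2 + -9/5 + -6/7
Computing step by step:
After adding M[1,1]: -7/2
After adding M[2,2]: -53/10
After adding M[3,3]: -431/70
Tr(M) = -431/70

-431/70


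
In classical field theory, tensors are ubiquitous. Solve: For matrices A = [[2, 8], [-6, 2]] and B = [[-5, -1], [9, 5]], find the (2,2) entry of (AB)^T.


(AB)^T_{ij} = (AB)_{ji} = sum_k A_{jk} B_{ki}.
For i=2, j=2 we need (AB)_{22}:
A_{21} * B_{12} = -6 * -1 = 6
A_{22} * B_{22} = 2 * 5 = 10
Sum = 6 + 10 = 16

16


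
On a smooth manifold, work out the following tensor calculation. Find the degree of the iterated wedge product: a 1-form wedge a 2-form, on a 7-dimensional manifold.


The degree of a wedge product is the sum of the degrees of the individual forms.
Degrees: 1, 2
Total degree = 1 + 2 = 3

3


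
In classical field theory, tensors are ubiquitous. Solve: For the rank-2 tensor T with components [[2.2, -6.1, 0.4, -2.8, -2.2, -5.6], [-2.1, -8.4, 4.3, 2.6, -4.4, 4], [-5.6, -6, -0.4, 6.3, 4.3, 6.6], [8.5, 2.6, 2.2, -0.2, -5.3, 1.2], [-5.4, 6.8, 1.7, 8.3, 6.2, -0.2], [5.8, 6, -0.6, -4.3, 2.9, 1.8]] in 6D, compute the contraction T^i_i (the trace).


The contraction (trace) of a rank-2 tensor is the sum of its diagonal elements.
Diagonal entries: A[1,1] = 2.2, A[2,2] = -8.4, A[3,3] = -0.4, A[4,4] = -0.2, A[5,5] = 6.2, A[6,6] = 1.8
Tr(A) = 2.2 + -8.4 + -0.4 + -0.2 + 6.2 + 1.8 = 1.2

1.2


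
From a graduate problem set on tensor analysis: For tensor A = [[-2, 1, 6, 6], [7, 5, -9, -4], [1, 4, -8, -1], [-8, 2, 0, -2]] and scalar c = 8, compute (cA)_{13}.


Scalar multiplication: (cA)_{ij} = c * A_{ij}.
c = 8
A_{13} = 6
(cA)_{13} = 8 * 6 = 48

48


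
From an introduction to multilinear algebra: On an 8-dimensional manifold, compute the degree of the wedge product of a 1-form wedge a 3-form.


The degree of a wedge product is the sum of the degrees of the individual forms.
Degrees: 1, 3
Total degree = 1 + 3 = 4

4


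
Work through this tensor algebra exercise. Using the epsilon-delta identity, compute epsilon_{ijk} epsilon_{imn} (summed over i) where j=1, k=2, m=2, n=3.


Using the identity: epsilon_{ijk} epsilon_{imn} = delta_{jm} delta_{kn} - delta_{jn} delta_{km}.
delta_{12} = 0
delta_{23} = 0
delta_{13} = 0
delta_{22} = 1
Result = 0 * 0 - 0 * 1 = 0 - 0 = 0

0


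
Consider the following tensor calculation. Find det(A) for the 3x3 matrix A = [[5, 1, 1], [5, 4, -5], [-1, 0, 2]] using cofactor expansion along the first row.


Expanding along the first row, det(A) = a11*M_11 - a12*M_12 + a13*M_13, where M_1j is the (1,j) minor.
Minor M_11 = 4*2 - -5*0 = 8
Minor M_12 = 5*2 - -5*-1 = 5
Minor M_13 = 5*0 - 4*-1 = 4
det = 5*(8) - 1*(5) + 1*(4)
    = 40 - 5 + 4
    = 39

39


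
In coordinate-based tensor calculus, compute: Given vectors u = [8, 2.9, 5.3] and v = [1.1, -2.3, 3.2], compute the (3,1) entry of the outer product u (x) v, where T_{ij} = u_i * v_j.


The outer product entry T_{ij} = u_i * v_j.
We need i=3, j=1.
u_3 = 5.3, v_1 = 1.1
T_{3,1} = 5.3 * 1.1 = 5.83

5.83


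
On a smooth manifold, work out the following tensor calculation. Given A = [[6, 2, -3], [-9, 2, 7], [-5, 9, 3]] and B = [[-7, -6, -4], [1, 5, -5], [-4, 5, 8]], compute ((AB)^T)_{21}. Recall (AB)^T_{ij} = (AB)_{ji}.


(AB)^T_{ij} = (AB)_{ji} = sum_k A_{jk} B_{ki}.
For i=2, j=1 we need (AB)_{12}:
A_{11} * B_{12} = 6 * -6 = -36
A_{12} * B_{22} = 2 * 5 = 10
A_{13} * B_{32} = -3 * 5 = -15
Sum = -36 + 10 + -15 = -41

-41


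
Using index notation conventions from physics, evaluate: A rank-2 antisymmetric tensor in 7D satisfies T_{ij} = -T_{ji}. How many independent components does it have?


An antisymmetric rank-2 tensor satisfies A_{ij} = -A_{ji}, so diagonal entries are zero.
The independent components are the upper-triangular entries: C(n, 2) = n(n-1)/2.
n = 7
C(7, 2) = 7 * 6 / 2 = 42 / 2 = 21

21


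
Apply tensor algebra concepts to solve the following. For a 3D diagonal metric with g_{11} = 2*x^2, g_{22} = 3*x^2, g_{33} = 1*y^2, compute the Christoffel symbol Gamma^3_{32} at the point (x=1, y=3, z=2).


For a diagonal metric, Gamma^k_{ij} = (1/2) g^{kk} (dg_{ik}/dx_j + dg_{jk}/dx_i - dg_{ij}/dx_k).
The metric is diagonal, so g_{ab} = 0 for a != b.
At the given point: g_{11} = 2, g_{22} = 3, g_{33} = 9
g^{33} = 1/9
dg_{33}/dx_2 = dg_{33}/dx_2 = 6
dg_{23}/dx_3 = 0 (off-diagonal)
dg_{32}/dx_3 = 0 (off-diagonal)
Numerator = 6 + 0 - 0 = 6
Gamma^3_{32} = 6 / (2 * 9) = 1/3

1/3


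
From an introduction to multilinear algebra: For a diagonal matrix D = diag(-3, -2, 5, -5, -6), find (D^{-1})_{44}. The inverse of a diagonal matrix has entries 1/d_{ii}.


For a diagonal matrix, the inverse has entries (D^{-1})_{ii} = 1/d_{ii}.
The diagonal entries are: d_{11} = -3, d_{22} = -2, d_{33} = 5, d_{44} = -5, d_{55} = -6
We need (D^{-1})_{44} = 1/d_{44} = 1/-5 = -1/5

-1/5


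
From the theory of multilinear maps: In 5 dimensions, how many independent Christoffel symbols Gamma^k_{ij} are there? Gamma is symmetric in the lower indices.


Christoffel symbols Gamma^k_{ij} are symmetric in i,j, so there are d * d(d+1)/2 independent symbols.
d = 5
d(d+1)/2 = 5 * 6 / 2 = 15
Total = 5 * 15 = 75

75


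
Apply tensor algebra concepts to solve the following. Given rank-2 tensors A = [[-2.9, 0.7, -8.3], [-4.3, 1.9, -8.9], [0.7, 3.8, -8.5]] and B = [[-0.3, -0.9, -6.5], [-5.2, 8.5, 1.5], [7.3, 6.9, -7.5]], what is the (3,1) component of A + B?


Tensor addition is component-wise: (A + B)_{ij} = A_{ij} + B_{ij}.
A_{31} = 0.7
B_{31} = 7.3
(A + B)_{31} = 0.7 + 7.3 = 8

8


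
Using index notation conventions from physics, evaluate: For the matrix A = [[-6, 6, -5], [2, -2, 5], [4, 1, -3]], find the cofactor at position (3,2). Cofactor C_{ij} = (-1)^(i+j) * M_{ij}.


To find cofactor C_{32}, delete row 3 and column 2.
The resulting 2x2 submatrix is: [[-6, -5], [2, 5]]
Minor M_{32} = -6*5 - -5*2
  = -30 - -10 = -20
Sign = (-1)^(3+2) = (-1)^5 = -1
Cofactor C_{32} = -1 * -20 = 20

20


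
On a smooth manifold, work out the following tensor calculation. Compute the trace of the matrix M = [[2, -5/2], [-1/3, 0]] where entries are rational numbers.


The trace is the sum of diagonal entries.
Diagonal: M[1,1] = 2, M[2,2] = 0
Tr(M) = 2 + 0
Computing step by step:
After adding M[1,1]: 2
After adding M[2,2]: 2
Tr(M) = 2

2


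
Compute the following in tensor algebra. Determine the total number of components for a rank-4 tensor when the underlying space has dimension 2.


The number of components of a rank-r tensor in d dimensions is d^r.
Here d = 2 and r = 4.
2^4 = 16

16


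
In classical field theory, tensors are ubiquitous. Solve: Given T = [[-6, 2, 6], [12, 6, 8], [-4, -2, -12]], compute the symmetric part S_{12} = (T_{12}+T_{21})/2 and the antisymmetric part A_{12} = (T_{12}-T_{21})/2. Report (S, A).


T_{12} = 2
T_{21} = 12
S_{12} = (2 + 12)/2 = 14/2 = 7
A_{12} = (2 - 12)/2 = -10/2 = -5
Check: S + A = 7 + -5 = 2 = T_{12}.

(7, -5)


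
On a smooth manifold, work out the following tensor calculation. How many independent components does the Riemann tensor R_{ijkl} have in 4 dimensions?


The Riemann tensor in d dimensions has d^2(d^2 - 1)/12 independent components.
d = 4, so d^2 = 16
d^2 - 1 = 15
d^2(d^2 - 1) = 16 * 15 = 240
Divide by 12: 240 / 12 = 20

20


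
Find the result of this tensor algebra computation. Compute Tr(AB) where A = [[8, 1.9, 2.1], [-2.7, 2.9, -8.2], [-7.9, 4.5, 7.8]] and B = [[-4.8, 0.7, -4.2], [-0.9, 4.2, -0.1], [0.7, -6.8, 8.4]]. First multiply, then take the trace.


Tr(AB) = sum_i (AB)_{ii} where (AB)_{ii} = sum_k A_{ik} B_{ki}.
(AB)_{11} = 8*-4.8 + 1.9*-0.9 + 2.1*0.7 = -38.64
(AB)_{22} = -2.7*0.7 + 2.9*4.2 + -8.2*-6.8 = 66.05
(AB)_{33} = -7.9*-4.2 + 4.5*-0.1 + 7.8*8.4 = 98.25
Tr(AB) = -38.64 + 66.05 + 98.25 = 125.66

125.66


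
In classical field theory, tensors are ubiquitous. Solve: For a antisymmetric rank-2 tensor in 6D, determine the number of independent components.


A antisymmetric rank-2 tensor in d dimensions has d(d-1)/2 independent components.
d = 6
d(d-1)/2 = 6 * 5 / 2 = 30 / 2 = 15

15


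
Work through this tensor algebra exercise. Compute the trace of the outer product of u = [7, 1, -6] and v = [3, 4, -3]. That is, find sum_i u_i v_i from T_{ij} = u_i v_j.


The outer product gives T_{ij} = u_i v_j.
The trace (contraction) is Tr(T) = sum_i T_{ii} = sum_i u_i v_i.
Diagonal entries:
T_{11} = u_1 * v_1 = 7 * 3 = 21
T_{22} = u_2 * v_2 = 1 * 4 = 4
T_{33} = u_3 * v_3 = -6 * -3 = 18
Tr(T) = 21 + 4 + 18 = 43

43


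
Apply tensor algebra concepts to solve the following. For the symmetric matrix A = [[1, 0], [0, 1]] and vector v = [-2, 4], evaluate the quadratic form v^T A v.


First compute Av:
(Av)_1 = 1*-2 + 0*4 = -2
(Av)_2 = 0*-2 + 1*4 = 4
Av = [-2, 4]
Then v^T (Av) = -2*-2 + 4*4
= 4 + 16 = 20

20


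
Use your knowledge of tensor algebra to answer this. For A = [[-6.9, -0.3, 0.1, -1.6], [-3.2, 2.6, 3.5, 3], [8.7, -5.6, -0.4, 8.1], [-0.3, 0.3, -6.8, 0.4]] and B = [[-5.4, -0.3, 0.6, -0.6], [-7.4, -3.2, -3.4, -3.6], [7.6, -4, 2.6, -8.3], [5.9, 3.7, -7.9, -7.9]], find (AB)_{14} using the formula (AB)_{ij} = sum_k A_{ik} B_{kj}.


(AB)_{ij} = sum_k A_{ik} B_{kj}.
For i=1, j=4:
A_{11} * B_{14} = -6.9 * -0.6 = 4.14
A_{12} * B_{24} = -0.3 * -3.6 = 1.08
A_{13} * B_{34} = 0.1 * -8.3 = -0.83
A_{14} * B_{44} = -1.6 * -7.9 = 12.64
Sum = 4.14 + 1.08 + -0.83 + 12.64 = 17.03

17.03


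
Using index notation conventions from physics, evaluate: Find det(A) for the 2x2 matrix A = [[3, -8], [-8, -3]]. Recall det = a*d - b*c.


For a 2x2 matrix [[a, b], [c, d]], det = a*d - b*c.
a = 3, b = -8, c = -8, d = -3
a*d = 3 * -3 = -9
b*c = -8 * -8 = 64
det = -9 - 64 = -73

-73


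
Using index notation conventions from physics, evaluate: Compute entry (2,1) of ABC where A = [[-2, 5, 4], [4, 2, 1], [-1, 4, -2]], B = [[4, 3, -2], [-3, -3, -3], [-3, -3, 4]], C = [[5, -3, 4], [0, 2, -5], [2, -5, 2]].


(ABC)_{21} = sum_m (AB)_{2m} C_{m1}. First compute row 2 of AB.
(AB)_{21} = 4*4 + 2*-3 + 1*-3 = 7
(AB)_{22} = 4*3 + 2*-3 + 1*-3 = 3
(AB)_{23} = 4*-2 + 2*-3 + 1*4 = -10
Now contract with column 1 of C:
(AB)_{21} * C_{11} = 7 * 5 = 35
(AB)_{22} * C_{21} = 3 * 0 = 0
(AB)_{23} * C_{31} = -10 * 2 = -20
(ABC)_{21} = 35 + 0 + -20 = 15

15


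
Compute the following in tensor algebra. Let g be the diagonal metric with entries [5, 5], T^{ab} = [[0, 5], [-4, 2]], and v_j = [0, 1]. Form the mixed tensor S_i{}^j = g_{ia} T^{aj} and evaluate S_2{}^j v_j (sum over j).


Step 1: lower the first index. For a diagonal metric, g_{ia} T^{aj} = g_{ii} T^{ij} (no sum on i).
g_{22} = 5
S_2{}^1 = 5 * T^{21} = 5 * -4 = -20
S_2{}^2 = 5 * T^{22} = 5 * 2 = 10
Step 2: contract S_2{}^j with v_j.
S_2{}^1 * v_1 = -20 * 0 = 0
S_2{}^2 * v_2 = 10 * 1 = 10
Result = 0 + 10 = 10

10


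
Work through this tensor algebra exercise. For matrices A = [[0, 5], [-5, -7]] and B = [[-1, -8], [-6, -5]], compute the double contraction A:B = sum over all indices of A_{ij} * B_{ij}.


A:B = sum over all i,j of A_{ij} * B_{ij}.
Row 1: 0*-1=0, 5*-8=-40 => row sum = -40
Row 2: -5*-6=30, -7*-5=35 => row sum = 65
Total = -40 + 65 = 25

25


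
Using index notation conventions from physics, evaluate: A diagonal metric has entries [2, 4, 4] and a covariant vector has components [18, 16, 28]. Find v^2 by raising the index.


To raise an index with a diagonal metric: v^i = v_i / g_{ii}.
For index 2: v_2 = 16, g_{22} = 4
v^2 = 16 / 4 = 4

4


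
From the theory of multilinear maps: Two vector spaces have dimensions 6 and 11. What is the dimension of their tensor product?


The dimension of a tensor product is the product of dimensions.
dim(V) = 6, dim(W) = 11
dim(V (x) W) = 6 * 11 = 66

66


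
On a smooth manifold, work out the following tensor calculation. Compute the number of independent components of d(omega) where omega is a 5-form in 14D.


The exterior derivative of a p-form is a (p+1)-form.
Its number of independent components is C(n, p+1).
n = 14, p+1 = 6
C(14, 6) = 3003

3003


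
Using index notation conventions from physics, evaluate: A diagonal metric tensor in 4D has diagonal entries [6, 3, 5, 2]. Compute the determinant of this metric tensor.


For a diagonal metric, the determinant is the product of diagonal entries.
Diagonal entries: 6, 3, 5, 2
det(g) = 6 * 3 * 5 * 2 = 180

180


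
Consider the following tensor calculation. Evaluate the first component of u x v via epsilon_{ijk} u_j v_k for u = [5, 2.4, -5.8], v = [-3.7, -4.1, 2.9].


(u x v)_1 = sum_{j,k} epsilon_{1jk} u_j v_k. Only permutations of (1,2,3) contribute; the two non-zero terms are:
eps_{123} u_2 v_3 = 1 * 2.4 * 2.9 = 6.96
eps_{132} u_3 v_2 = -1 * -5.8 * -4.1 = -23.78
(u x v)_1 = -16.82

-16.82
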